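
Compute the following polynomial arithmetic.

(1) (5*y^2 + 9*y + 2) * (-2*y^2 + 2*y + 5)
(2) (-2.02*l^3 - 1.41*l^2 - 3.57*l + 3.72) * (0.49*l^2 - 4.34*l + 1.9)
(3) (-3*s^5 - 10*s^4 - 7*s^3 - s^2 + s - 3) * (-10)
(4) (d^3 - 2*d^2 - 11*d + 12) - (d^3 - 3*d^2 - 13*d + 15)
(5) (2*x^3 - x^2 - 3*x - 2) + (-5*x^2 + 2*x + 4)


(1) = -10*y^4 - 8*y^3 + 39*y^2 + 49*y + 10
(2) = -0.9898*l^5 + 8.0759*l^4 + 0.5321*l^3 + 14.6376*l^2 - 22.9278*l + 7.068
(3) = 30*s^5 + 100*s^4 + 70*s^3 + 10*s^2 - 10*s + 30
(4) = d^2 + 2*d - 3
(5) = 2*x^3 - 6*x^2 - x + 2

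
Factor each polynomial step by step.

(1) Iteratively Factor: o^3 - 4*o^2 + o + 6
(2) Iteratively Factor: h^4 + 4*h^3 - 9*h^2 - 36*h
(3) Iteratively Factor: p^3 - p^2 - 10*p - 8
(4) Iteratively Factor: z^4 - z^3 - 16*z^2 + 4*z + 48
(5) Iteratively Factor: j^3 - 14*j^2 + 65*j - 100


(1) = (o - 3)*(o^2 - o - 2) = (o - 3)*(o + 1)*(o - 2)
(2) = (h - 3)*(h^3 + 7*h^2 + 12*h) = (h - 3)*(h + 3)*(h^2 + 4*h) = (h - 3)*(h + 3)*(h + 4)*(h)
(3) = (p - 4)*(p^2 + 3*p + 2) = (p - 4)*(p + 1)*(p + 2)
(4) = (z - 2)*(z^3 + z^2 - 14*z - 24) = (z - 2)*(z + 3)*(z^2 - 2*z - 8) = (z - 2)*(z + 2)*(z + 3)*(z - 4)
(5) = (j - 4)*(j^2 - 10*j + 25) = (j - 5)*(j - 4)*(j - 5)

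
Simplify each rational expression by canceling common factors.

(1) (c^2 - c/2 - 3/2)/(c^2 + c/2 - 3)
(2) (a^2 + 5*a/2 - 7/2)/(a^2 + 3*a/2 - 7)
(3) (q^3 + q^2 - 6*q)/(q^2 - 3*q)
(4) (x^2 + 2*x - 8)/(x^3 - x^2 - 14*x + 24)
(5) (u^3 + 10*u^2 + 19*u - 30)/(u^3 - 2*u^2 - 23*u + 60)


(1) = (c + 1)/(c + 2)
(2) = (a - 1)/(a - 2)
(3) = (q^2 + q - 6)/(q - 3)
(4) = 1/(x - 3)
(5) = (u^2 + 5*u - 6)/(u^2 - 7*u + 12)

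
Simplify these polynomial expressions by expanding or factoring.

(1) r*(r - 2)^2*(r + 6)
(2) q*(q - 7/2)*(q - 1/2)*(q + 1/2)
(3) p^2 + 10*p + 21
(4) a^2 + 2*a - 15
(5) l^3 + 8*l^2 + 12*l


(1) = r^4 + 2*r^3 - 20*r^2 + 24*r
(2) = q^4 - 7*q^3/2 - q^2/4 + 7*q/8
(3) = (p + 3)*(p + 7)
(4) = (a - 3)*(a + 5)
(5) = l*(l + 2)*(l + 6)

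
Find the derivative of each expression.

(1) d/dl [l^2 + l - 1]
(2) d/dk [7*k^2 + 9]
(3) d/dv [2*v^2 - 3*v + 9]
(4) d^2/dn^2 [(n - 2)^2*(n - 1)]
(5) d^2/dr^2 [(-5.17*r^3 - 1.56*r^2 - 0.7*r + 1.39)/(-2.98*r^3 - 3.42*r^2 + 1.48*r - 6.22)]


(1) = 2*l + 1
(2) = 14*k
(3) = 4*v - 3
(4) = 6*n - 10
(5) = (-77.674296*r^6 + 174.108288*r^5 - 1213.987632*r^4 - 790.444856*r^3 - 701.131656*r^2 + 1307.570736*r + 186.643608)/(26.463592*r^9 + 91.112904*r^8 + 65.13684*r^7 + 115.208544*r^6 + 348.000672*r^5 + 76.1322*r^4 + 153.733592*r^3 + 437.815848*r^2 - 171.776496*r + 240.641848)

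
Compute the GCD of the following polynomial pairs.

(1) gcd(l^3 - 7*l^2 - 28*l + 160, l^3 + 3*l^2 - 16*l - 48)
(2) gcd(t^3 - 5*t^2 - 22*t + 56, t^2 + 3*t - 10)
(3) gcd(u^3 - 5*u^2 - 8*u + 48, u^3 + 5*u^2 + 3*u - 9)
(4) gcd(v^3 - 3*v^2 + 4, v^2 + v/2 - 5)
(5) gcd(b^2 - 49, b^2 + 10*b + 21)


(1) = l - 4
(2) = t - 2
(3) = gcd((u - 4)^2*(u + 3), (u - 1)*(u + 3)^2) = u + 3
(4) = gcd((v - 2)^2*(v + 1), (v - 2)*(v + 5/2)) = v - 2
(5) = gcd((b - 7)*(b + 7), (b + 3)*(b + 7)) = b + 7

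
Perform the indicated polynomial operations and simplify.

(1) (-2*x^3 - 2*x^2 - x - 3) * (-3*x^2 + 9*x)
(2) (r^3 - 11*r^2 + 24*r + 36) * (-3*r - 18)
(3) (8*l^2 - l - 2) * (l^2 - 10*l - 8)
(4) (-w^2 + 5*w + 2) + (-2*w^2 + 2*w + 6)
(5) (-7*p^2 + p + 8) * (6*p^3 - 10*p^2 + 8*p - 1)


(1) = 6*x^5 - 12*x^4 - 15*x^3 - 27*x
(2) = -3*r^4 + 15*r^3 + 126*r^2 - 540*r - 648
(3) = 8*l^4 - 81*l^3 - 56*l^2 + 28*l + 16
(4) = -3*w^2 + 7*w + 8
(5) = -42*p^5 + 76*p^4 - 18*p^3 - 65*p^2 + 63*p - 8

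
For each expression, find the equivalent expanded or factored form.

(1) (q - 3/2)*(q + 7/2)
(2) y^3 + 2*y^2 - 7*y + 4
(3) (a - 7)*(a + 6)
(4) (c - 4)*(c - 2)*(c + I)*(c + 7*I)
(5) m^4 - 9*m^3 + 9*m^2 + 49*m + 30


(1) = q^2 + 2*q - 21/4
(2) = (y - 1)^2*(y + 4)
(3) = a^2 - a - 42
(4) = c^4 - 6*c^3 + 8*I*c^3 + c^2 - 48*I*c^2 + 42*c + 64*I*c - 56
(5) = (m - 6)*(m - 5)*(m + 1)^2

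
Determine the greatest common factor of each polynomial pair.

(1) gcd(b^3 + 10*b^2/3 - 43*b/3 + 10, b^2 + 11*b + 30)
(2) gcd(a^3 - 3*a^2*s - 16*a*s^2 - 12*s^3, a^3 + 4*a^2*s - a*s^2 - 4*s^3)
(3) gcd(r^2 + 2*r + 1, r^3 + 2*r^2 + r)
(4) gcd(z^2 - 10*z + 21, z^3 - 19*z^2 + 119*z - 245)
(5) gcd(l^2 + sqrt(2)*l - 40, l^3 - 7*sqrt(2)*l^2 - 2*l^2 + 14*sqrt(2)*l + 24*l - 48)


(1) = gcd((b - 5/3)*(b - 1)*(b + 6), (b + 5)*(b + 6)) = b + 6
(2) = gcd((a - 6*s)*(a + s)*(a + 2*s), (a - s)*(a + s)*(a + 4*s)) = a + s
(3) = gcd((r + 1)^2, r*(r + 1)^2) = r^2 + 2*r + 1
(4) = z - 7
(5) = l - 4*sqrt(2)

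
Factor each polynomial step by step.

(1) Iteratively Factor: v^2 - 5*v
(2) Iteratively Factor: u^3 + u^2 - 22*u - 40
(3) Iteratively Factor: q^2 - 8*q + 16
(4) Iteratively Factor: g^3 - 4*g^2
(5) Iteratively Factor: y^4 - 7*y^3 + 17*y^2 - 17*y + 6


(1) = (v - 5)*(v)
(2) = (u + 4)*(u^2 - 3*u - 10) = (u - 5)*(u + 4)*(u + 2)
(3) = (q - 4)*(q - 4)
(4) = (g - 4)*(g^2) = g*(g - 4)*(g)
(5) = (y - 3)*(y^3 - 4*y^2 + 5*y - 2) = (y - 3)*(y - 1)*(y^2 - 3*y + 2) = (y - 3)*(y - 2)*(y - 1)*(y - 1)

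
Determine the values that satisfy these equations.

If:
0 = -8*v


Then:
v = 0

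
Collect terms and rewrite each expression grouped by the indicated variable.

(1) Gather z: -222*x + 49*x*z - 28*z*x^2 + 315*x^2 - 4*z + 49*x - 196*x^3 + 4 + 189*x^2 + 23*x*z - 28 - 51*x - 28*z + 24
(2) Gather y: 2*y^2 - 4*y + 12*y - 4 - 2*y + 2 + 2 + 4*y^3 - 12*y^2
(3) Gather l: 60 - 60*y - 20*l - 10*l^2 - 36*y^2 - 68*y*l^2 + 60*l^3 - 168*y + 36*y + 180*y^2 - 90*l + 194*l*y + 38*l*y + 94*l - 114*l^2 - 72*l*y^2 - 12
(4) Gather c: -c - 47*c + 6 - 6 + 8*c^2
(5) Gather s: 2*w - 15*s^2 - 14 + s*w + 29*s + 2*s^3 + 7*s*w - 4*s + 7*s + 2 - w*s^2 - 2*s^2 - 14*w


(1) = -196*x^3 + 504*x^2 - 224*x + z*(-28*x^2 + 72*x - 32)
(2) = 4*y^3 - 10*y^2 + 6*y
(3) = 60*l^3 + l^2*(-68*y - 124) + l*(-72*y^2 + 232*y - 16) + 144*y^2 - 192*y + 48
(4) = 8*c^2 - 48*c
(5) = 2*s^3 + s^2*(-w - 17) + s*(8*w + 32) - 12*w - 12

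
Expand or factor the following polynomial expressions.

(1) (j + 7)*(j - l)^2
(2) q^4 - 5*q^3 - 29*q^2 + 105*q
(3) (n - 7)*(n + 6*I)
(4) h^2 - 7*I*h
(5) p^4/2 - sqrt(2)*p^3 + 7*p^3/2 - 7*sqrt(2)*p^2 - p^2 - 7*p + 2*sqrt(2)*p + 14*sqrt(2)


(1) = j^3 - 2*j^2*l + 7*j^2 + j*l^2 - 14*j*l + 7*l^2
(2) = q*(q - 7)*(q - 3)*(q + 5)
(3) = n^2 - 7*n + 6*I*n - 42*I
(4) = h*(h - 7*I)
(5) = (p/2 + sqrt(2)/2)*(p + 7)*(p - 2*sqrt(2))*(p - sqrt(2))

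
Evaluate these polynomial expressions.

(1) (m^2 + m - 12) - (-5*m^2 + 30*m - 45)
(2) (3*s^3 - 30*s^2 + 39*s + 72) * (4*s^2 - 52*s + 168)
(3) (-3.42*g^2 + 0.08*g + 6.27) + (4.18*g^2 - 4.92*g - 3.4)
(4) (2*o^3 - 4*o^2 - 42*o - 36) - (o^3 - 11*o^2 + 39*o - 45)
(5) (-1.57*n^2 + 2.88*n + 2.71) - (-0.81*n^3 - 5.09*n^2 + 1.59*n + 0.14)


(1) = 6*m^2 - 29*m + 33
(2) = 12*s^5 - 276*s^4 + 2220*s^3 - 6780*s^2 + 2808*s + 12096
(3) = 0.76*g^2 - 4.84*g + 2.87
(4) = o^3 + 7*o^2 - 81*o + 9
(5) = 0.81*n^3 + 3.52*n^2 + 1.29*n + 2.57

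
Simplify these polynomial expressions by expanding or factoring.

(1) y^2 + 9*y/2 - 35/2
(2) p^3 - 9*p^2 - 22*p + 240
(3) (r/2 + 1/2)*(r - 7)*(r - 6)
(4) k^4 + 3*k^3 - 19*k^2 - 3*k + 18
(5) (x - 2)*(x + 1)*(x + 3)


(1) = (y - 5/2)*(y + 7)
(2) = (p - 8)*(p - 6)*(p + 5)
(3) = r^3/2 - 6*r^2 + 29*r/2 + 21
(4) = (k - 3)*(k - 1)*(k + 1)*(k + 6)
(5) = x^3 + 2*x^2 - 5*x - 6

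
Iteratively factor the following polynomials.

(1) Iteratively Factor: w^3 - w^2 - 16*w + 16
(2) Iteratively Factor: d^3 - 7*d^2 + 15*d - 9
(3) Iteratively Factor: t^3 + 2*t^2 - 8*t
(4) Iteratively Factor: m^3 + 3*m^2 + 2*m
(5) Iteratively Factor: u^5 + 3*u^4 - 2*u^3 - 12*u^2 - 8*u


(1) = (w - 1)*(w^2 - 16) = (w - 4)*(w - 1)*(w + 4)
(2) = (d - 3)*(d^2 - 4*d + 3) = (d - 3)^2*(d - 1)
(3) = (t - 2)*(t^2 + 4*t) = t*(t - 2)*(t + 4)
(4) = (m + 1)*(m^2 + 2*m) = (m + 1)*(m + 2)*(m)
(5) = (u + 2)*(u^4 + u^3 - 4*u^2 - 4*u) = (u + 2)^2*(u^3 - u^2 - 2*u) = u*(u + 2)^2*(u^2 - u - 2) = u*(u - 2)*(u + 2)^2*(u + 1)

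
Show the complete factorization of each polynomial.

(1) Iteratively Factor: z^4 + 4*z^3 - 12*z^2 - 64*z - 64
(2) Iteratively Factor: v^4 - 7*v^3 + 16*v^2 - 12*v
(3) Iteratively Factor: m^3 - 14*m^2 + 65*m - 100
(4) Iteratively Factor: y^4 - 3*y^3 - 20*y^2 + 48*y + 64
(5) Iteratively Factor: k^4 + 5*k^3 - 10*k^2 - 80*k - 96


(1) = (z + 2)*(z^3 + 2*z^2 - 16*z - 32) = (z + 2)^2*(z^2 - 16) = (z + 2)^2*(z + 4)*(z - 4)
(2) = (v - 2)*(v^3 - 5*v^2 + 6*v) = v*(v - 2)*(v^2 - 5*v + 6) = v*(v - 3)*(v - 2)*(v - 2)
(3) = (m - 4)*(m^2 - 10*m + 25) = (m - 5)*(m - 4)*(m - 5)
(4) = (y + 4)*(y^3 - 7*y^2 + 8*y + 16) = (y - 4)*(y + 4)*(y^2 - 3*y - 4) = (y - 4)*(y + 1)*(y + 4)*(y - 4)
(5) = (k + 4)*(k^3 + k^2 - 14*k - 24) = (k + 2)*(k + 4)*(k^2 - k - 12) = (k - 4)*(k + 2)*(k + 4)*(k + 3)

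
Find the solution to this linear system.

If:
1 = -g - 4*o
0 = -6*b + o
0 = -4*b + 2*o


Then:
b = 0
g = -1
o = 0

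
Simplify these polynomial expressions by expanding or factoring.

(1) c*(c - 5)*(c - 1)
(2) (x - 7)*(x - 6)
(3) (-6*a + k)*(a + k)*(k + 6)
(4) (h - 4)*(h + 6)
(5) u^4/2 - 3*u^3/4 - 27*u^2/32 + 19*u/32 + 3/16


(1) = c^3 - 6*c^2 + 5*c
(2) = x^2 - 13*x + 42
(3) = -6*a^2*k - 36*a^2 - 5*a*k^2 - 30*a*k + k^3 + 6*k^2
(4) = h^2 + 2*h - 24
(5) = (u/2 + 1/2)*(u - 2)*(u - 3/4)*(u + 1/4)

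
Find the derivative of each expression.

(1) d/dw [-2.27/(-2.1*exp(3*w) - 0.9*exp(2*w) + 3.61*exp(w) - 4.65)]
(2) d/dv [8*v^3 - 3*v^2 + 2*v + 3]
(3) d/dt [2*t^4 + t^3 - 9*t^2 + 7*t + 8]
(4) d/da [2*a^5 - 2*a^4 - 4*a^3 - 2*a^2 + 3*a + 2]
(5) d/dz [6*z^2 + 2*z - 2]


(1) = (-14.301*exp(2*w) - 4.086*exp(w) + 8.1947)*exp(w)/(2.1*exp(3*w) + 0.9*exp(2*w) - 3.61*exp(w) + 4.65)^2
(2) = 24*v^2 - 6*v + 2
(3) = 8*t^3 + 3*t^2 - 18*t + 7
(4) = 10*a^4 - 8*a^3 - 12*a^2 - 4*a + 3
(5) = 12*z + 2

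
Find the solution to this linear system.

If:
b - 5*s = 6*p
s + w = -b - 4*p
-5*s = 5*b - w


Then:
b = -2*w/15
p = -3*w/10
s = w/3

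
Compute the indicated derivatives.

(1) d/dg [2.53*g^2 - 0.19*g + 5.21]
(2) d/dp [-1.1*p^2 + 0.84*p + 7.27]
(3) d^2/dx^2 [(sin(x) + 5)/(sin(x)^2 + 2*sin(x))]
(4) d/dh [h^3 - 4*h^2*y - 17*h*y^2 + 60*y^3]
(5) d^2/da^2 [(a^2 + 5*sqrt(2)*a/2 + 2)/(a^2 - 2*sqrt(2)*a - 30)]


(1) = 5.06*g - 0.19
(2) = 0.84 - 2.2*p
(3) = (-sin(x)^2 - 18*sin(x) - 28 + 10/sin(x) + 60/sin(x)^2 + 40/sin(x)^3)/(sin(x) + 2)^3
(4) = 3*h^2 - 8*h*y - 17*y^2
(5) = (9*sqrt(2)*a^3 + 192*a^2 + 426*sqrt(2)*a + 1352)/(a^6 - 6*sqrt(2)*a^5 - 66*a^4 + 344*sqrt(2)*a^3 + 1980*a^2 - 5400*sqrt(2)*a - 27000)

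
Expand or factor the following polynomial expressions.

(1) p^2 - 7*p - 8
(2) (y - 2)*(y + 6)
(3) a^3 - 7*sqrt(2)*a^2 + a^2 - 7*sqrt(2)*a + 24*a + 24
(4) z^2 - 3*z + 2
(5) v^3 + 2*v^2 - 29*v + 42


(1) = (p - 8)*(p + 1)
(2) = y^2 + 4*y - 12
(3) = (a + 1)*(a - 4*sqrt(2))*(a - 3*sqrt(2))
(4) = (z - 2)*(z - 1)
(5) = (v - 3)*(v - 2)*(v + 7)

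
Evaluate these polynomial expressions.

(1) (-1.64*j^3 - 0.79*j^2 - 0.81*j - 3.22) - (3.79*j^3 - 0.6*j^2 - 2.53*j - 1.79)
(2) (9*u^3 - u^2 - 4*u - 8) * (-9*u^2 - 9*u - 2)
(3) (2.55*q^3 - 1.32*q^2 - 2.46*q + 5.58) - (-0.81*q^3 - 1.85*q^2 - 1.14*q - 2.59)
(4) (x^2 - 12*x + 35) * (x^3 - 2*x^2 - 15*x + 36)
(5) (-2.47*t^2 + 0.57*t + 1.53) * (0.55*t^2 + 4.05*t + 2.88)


(1) = -5.43*j^3 - 0.19*j^2 + 1.72*j - 1.43
(2) = -81*u^5 - 72*u^4 + 27*u^3 + 110*u^2 + 80*u + 16
(3) = 3.36*q^3 + 0.53*q^2 - 1.32*q + 8.17
(4) = x^5 - 14*x^4 + 44*x^3 + 146*x^2 - 957*x + 1260
(5) = -1.3585*t^4 - 9.69*t^3 - 3.9636*t^2 + 7.8381*t + 4.4064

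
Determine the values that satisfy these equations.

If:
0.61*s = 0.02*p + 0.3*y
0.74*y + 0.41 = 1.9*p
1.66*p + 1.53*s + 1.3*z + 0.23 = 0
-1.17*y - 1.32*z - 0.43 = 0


Then:
p = -0.04
s = -0.33
y = -0.66
z = 0.26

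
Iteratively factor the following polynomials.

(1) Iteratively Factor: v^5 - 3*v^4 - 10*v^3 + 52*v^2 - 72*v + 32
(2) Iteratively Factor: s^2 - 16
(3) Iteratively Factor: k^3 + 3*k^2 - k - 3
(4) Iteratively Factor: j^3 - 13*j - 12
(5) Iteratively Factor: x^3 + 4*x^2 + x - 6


(1) = (v - 2)*(v^4 - v^3 - 12*v^2 + 28*v - 16) = (v - 2)^2*(v^3 + v^2 - 10*v + 8) = (v - 2)^2*(v - 1)*(v^2 + 2*v - 8) = (v - 2)^3*(v - 1)*(v + 4)
(2) = (s - 4)*(s + 4)
(3) = (k + 1)*(k^2 + 2*k - 3) = (k - 1)*(k + 1)*(k + 3)
(4) = (j + 3)*(j^2 - 3*j - 4) = (j - 4)*(j + 3)*(j + 1)
(5) = (x - 1)*(x^2 + 5*x + 6) = (x - 1)*(x + 3)*(x + 2)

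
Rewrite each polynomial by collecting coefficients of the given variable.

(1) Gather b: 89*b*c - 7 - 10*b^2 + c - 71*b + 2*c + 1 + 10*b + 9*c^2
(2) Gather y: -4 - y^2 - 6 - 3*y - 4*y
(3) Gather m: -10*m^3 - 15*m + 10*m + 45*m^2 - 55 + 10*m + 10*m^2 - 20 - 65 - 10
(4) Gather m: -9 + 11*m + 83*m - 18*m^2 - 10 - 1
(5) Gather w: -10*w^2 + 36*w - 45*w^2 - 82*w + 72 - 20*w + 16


(1) = -10*b^2 + b*(89*c - 61) + 9*c^2 + 3*c - 6
(2) = -y^2 - 7*y - 10
(3) = -10*m^3 + 55*m^2 + 5*m - 150
(4) = -18*m^2 + 94*m - 20
(5) = -55*w^2 - 66*w + 88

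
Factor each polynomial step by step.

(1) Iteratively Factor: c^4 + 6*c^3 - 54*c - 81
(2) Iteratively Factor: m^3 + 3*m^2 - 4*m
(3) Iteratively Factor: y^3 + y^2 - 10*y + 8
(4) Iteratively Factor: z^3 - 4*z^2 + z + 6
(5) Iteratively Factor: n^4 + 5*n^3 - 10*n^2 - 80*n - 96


(1) = (c + 3)*(c^3 + 3*c^2 - 9*c - 27) = (c + 3)^2*(c^2 - 9) = (c + 3)^3*(c - 3)
(2) = (m - 1)*(m^2 + 4*m) = (m - 1)*(m + 4)*(m)
(3) = (y + 4)*(y^2 - 3*y + 2) = (y - 2)*(y + 4)*(y - 1)
(4) = (z + 1)*(z^2 - 5*z + 6) = (z - 2)*(z + 1)*(z - 3)
(5) = (n + 3)*(n^3 + 2*n^2 - 16*n - 32) = (n - 4)*(n + 3)*(n^2 + 6*n + 8) = (n - 4)*(n + 3)*(n + 4)*(n + 2)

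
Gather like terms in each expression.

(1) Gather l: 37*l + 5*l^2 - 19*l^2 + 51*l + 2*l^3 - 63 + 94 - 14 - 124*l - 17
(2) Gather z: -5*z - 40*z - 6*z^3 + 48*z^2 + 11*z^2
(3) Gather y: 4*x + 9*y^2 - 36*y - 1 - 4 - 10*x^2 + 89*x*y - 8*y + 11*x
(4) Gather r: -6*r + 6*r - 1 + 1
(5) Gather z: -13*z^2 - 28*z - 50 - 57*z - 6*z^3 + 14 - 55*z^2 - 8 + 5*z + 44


(1) = 2*l^3 - 14*l^2 - 36*l
(2) = -6*z^3 + 59*z^2 - 45*z
(3) = -10*x^2 + 15*x + 9*y^2 + y*(89*x - 44) - 5
(4) = 0
(5) = -6*z^3 - 68*z^2 - 80*z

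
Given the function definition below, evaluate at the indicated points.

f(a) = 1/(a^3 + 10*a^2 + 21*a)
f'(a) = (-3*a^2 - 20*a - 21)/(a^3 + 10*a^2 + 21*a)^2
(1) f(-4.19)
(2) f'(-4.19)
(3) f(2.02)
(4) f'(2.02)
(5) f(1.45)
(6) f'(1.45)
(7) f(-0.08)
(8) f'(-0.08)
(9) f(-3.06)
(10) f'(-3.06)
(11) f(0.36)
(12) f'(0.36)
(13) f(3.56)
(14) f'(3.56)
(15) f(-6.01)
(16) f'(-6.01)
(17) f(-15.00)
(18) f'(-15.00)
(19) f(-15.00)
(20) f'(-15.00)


(1) = 0.07
(2) = 0.05
(3) = 0.01
(4) = -0.01
(5) = 0.02
(6) = -0.02
(7) = -0.62
(8) = -7.43
(9) = 1.38
(10) = 23.14
(11) = 0.11
(12) = -0.36
(13) = 0.00
(14) = -0.00
(15) = 0.06
(16) = -0.03
(17) = -0.00
(18) = -0.00
(19) = -0.00
(20) = -0.00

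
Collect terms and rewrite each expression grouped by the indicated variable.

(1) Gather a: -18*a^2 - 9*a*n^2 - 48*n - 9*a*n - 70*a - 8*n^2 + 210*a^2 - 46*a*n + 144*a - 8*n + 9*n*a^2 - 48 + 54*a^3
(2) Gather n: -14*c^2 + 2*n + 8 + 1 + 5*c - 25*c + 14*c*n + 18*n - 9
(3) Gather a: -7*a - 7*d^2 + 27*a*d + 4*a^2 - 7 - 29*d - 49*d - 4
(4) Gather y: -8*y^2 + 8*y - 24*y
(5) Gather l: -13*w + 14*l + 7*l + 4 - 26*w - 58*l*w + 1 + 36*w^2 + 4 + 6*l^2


(1) = 54*a^3 + a^2*(9*n + 192) + a*(-9*n^2 - 55*n + 74) - 8*n^2 - 56*n - 48
(2) = -14*c^2 - 20*c + n*(14*c + 20)
(3) = 4*a^2 + a*(27*d - 7) - 7*d^2 - 78*d - 11
(4) = -8*y^2 - 16*y
(5) = 6*l^2 + l*(21 - 58*w) + 36*w^2 - 39*w + 9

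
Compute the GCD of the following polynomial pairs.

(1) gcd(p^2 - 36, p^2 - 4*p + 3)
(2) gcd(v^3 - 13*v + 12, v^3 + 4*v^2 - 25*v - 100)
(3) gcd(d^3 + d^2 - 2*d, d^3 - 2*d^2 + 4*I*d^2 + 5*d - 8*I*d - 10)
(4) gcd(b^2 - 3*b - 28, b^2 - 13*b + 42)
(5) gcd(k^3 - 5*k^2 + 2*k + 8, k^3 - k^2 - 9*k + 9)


(1) = 1
(2) = v + 4
(3) = 1
(4) = gcd((b - 7)*(b + 4), (b - 7)*(b - 6)) = b - 7
(5) = gcd((k - 4)*(k - 2)*(k + 1), (k - 3)*(k - 1)*(k + 3)) = 1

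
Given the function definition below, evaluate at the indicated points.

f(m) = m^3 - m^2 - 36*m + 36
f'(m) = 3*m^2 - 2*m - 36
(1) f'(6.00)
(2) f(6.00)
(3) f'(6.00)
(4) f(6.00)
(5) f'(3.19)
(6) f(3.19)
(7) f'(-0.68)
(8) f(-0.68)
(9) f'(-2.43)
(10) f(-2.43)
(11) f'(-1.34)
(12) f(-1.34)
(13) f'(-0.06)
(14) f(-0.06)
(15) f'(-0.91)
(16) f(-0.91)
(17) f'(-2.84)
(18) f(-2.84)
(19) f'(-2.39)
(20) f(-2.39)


(1) = 60.00
(2) = 0.00
(3) = 60.00
(4) = 0.00
(5) = -11.85
(6) = -56.55
(7) = -33.25
(8) = 59.70
(9) = -13.43
(10) = 103.23
(11) = -27.93
(12) = 80.04
(13) = -35.87
(14) = 38.16
(15) = -31.70
(16) = 67.18
(17) = -6.12
(18) = 107.27
(19) = -14.08
(20) = 102.68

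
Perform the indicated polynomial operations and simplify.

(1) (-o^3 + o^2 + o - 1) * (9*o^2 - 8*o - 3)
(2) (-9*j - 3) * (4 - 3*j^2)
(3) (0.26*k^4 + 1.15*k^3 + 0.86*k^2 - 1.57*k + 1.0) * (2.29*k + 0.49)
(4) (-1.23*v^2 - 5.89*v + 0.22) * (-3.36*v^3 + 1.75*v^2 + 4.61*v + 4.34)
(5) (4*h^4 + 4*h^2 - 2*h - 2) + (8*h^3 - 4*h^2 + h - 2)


(1) = -9*o^5 + 17*o^4 + 4*o^3 - 20*o^2 + 5*o + 3
(2) = 27*j^3 + 9*j^2 - 36*j - 12
(3) = 0.5954*k^5 + 2.7609*k^4 + 2.5329*k^3 - 3.1739*k^2 + 1.5207*k + 0.49
(4) = 4.1328*v^5 + 17.6379*v^4 - 16.717*v^3 - 32.1061*v^2 - 24.5484*v + 0.9548
(5) = 4*h^4 + 8*h^3 - h - 4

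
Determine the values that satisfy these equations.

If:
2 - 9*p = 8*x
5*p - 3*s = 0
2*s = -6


Then:
p = -9/5
s = -3
x = 91/40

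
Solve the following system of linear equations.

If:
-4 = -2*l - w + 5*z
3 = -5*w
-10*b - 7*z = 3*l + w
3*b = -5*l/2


Then:
b = 44/19
l = -264/95
w = -3/5
z = -193/95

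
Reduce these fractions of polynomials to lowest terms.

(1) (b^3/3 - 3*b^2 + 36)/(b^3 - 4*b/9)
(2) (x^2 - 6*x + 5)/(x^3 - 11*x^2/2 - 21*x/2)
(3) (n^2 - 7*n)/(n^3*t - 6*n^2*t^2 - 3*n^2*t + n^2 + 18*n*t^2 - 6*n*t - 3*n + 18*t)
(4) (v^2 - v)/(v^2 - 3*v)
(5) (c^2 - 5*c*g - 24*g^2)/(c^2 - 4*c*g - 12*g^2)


(1) = (3*b^3 - 27*b^2 + 324)/(9*b^3 - 4*b)
(2) = (2*x^2 - 12*x + 10)/(2*x^3 - 11*x^2 - 21*x)
(3) = (-n^2 + 7*n)/(-n^3*t + 6*n^2*t^2 + 3*n^2*t - n^2 - 18*n*t^2 + 6*n*t + 3*n - 18*t)
(4) = (v - 1)/(v - 3)
(5) = (c^2 - 5*c*g - 24*g^2)/(c^2 - 4*c*g - 12*g^2)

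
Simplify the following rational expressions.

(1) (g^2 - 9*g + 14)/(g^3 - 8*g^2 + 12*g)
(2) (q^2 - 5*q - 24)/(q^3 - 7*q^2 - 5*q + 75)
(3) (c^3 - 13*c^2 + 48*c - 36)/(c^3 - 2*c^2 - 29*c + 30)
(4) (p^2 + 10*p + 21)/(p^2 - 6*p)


(1) = (g - 7)/(g^2 - 6*g)
(2) = (q - 8)/(q^2 - 10*q + 25)
(3) = (c - 6)/(c + 5)
(4) = (p^2 + 10*p + 21)/(p^2 - 6*p)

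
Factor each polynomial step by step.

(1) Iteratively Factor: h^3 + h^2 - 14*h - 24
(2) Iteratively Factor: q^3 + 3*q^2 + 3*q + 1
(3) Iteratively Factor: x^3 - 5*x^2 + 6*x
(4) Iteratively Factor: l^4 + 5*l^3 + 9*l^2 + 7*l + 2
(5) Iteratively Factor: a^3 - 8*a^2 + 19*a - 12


(1) = (h + 2)*(h^2 - h - 12) = (h - 4)*(h + 2)*(h + 3)
(2) = (q + 1)*(q^2 + 2*q + 1) = (q + 1)^2*(q + 1)
(3) = (x)*(x^2 - 5*x + 6) = x*(x - 3)*(x - 2)
(4) = (l + 2)*(l^3 + 3*l^2 + 3*l + 1) = (l + 1)*(l + 2)*(l^2 + 2*l + 1) = (l + 1)^2*(l + 2)*(l + 1)
(5) = (a - 1)*(a^2 - 7*a + 12) = (a - 3)*(a - 1)*(a - 4)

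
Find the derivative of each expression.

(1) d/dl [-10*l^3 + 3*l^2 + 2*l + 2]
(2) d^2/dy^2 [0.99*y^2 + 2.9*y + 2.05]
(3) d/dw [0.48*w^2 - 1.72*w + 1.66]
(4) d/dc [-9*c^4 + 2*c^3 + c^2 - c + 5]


(1) = -30*l^2 + 6*l + 2
(2) = 1.98000000000000
(3) = 0.96*w - 1.72
(4) = -36*c^3 + 6*c^2 + 2*c - 1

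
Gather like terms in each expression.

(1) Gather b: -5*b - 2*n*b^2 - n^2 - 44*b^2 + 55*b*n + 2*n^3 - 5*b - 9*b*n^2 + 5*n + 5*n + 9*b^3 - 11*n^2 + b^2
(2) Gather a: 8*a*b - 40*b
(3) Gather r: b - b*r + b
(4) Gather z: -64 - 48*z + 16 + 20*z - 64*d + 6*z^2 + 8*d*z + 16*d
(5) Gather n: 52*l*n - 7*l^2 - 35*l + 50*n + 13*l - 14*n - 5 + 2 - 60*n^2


(1) = 9*b^3 + b^2*(-2*n - 43) + b*(-9*n^2 + 55*n - 10) + 2*n^3 - 12*n^2 + 10*n
(2) = 8*a*b - 40*b
(3) = -b*r + 2*b
(4) = -48*d + 6*z^2 + z*(8*d - 28) - 48
(5) = -7*l^2 - 22*l - 60*n^2 + n*(52*l + 36) - 3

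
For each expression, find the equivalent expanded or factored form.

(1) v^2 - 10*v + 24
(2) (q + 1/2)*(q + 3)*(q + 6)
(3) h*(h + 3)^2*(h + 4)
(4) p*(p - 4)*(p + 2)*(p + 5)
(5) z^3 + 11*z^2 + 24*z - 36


(1) = (v - 6)*(v - 4)
(2) = q^3 + 19*q^2/2 + 45*q/2 + 9
(3) = h^4 + 10*h^3 + 33*h^2 + 36*h
(4) = p^4 + 3*p^3 - 18*p^2 - 40*p
(5) = (z - 1)*(z + 6)^2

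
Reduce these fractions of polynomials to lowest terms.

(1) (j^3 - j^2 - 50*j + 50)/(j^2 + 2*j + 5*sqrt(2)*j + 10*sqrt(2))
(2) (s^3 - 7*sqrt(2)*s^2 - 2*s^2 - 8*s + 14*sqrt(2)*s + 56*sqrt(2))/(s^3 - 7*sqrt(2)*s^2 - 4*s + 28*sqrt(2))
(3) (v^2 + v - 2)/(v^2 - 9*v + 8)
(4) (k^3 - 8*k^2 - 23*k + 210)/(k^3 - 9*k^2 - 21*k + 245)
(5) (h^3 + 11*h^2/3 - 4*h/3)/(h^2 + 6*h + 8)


(1) = (j^2 + j*(-5*sqrt(2) - 1) + 5*sqrt(2))/(j + 2)
(2) = (s - 4)/(s - 2)
(3) = (v + 2)/(v - 8)
(4) = (k - 6)/(k - 7)
(5) = (3*h^2 - h)/(3*h + 6)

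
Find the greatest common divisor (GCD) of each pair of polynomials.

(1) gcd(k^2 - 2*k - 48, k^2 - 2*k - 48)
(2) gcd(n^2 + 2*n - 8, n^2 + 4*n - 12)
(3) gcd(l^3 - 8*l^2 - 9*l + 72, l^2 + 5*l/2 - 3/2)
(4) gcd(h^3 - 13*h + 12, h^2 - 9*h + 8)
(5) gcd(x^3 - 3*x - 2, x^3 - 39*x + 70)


(1) = k^2 - 2*k - 48
(2) = gcd((n - 2)*(n + 4), (n - 2)*(n + 6)) = n - 2
(3) = l + 3
(4) = gcd((h - 3)*(h - 1)*(h + 4), (h - 8)*(h - 1)) = h - 1
(5) = x - 2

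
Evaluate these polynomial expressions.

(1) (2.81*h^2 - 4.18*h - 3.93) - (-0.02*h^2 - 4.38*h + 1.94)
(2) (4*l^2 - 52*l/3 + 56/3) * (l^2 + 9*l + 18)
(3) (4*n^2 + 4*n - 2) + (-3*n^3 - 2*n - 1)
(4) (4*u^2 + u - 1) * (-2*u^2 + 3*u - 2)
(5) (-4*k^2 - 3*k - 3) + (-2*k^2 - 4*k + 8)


(1) = 2.83*h^2 + 0.2*h - 5.87
(2) = 4*l^4 + 56*l^3/3 - 196*l^2/3 - 144*l + 336
(3) = -3*n^3 + 4*n^2 + 2*n - 3
(4) = -8*u^4 + 10*u^3 - 3*u^2 - 5*u + 2
(5) = -6*k^2 - 7*k + 5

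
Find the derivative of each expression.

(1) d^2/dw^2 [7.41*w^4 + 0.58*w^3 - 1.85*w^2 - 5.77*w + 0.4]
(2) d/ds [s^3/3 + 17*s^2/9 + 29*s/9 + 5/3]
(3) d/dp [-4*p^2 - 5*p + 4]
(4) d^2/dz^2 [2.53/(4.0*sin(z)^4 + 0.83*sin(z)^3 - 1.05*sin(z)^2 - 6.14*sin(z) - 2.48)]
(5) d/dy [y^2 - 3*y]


(1) = 88.92*w^2 + 3.48*w - 3.7
(2) = s^2 + 34*s/9 + 29/9
(3) = -8*p - 5
(4) = (647.68*sin(z)^8 + 193.1908*sin(z)^7 - 921.425747*sin(z)^6 - 214.105045*sin(z)^5 + 557.285124*sin(z)^4 + 379.628018*sin(z)^3 - 171.519326*sin(z)^2 - 167.636788*sin(z) - 177.583736)/(-4.0*sin(z)^4 - 0.83*sin(z)^3 + 1.05*sin(z)^2 + 6.14*sin(z) + 2.48)^3
(5) = 2*y - 3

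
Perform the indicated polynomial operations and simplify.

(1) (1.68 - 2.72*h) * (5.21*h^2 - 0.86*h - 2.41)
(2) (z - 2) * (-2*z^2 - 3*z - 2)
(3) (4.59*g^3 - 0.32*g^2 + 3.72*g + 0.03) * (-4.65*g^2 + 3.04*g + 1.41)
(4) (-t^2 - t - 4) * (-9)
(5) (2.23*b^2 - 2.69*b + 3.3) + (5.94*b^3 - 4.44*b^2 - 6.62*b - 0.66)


(1) = -14.1712*h^3 + 11.092*h^2 + 5.1104*h - 4.0488
(2) = -2*z^3 + z^2 + 4*z + 4
(3) = -21.3435*g^5 + 15.4416*g^4 - 11.7989*g^3 + 10.7181*g^2 + 5.3364*g + 0.0423
(4) = 9*t^2 + 9*t + 36
(5) = 5.94*b^3 - 2.21*b^2 - 9.31*b + 2.64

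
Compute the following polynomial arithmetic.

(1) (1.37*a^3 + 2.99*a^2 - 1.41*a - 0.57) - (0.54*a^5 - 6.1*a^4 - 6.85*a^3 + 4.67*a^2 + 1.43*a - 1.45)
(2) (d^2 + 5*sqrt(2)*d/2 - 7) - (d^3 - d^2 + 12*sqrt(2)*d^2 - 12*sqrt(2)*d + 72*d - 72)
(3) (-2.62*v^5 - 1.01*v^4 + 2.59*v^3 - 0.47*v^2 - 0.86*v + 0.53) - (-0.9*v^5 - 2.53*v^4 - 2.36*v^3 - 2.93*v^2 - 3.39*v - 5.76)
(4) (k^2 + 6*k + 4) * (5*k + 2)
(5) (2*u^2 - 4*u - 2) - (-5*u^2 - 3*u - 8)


(1) = -0.54*a^5 + 6.1*a^4 + 8.22*a^3 - 1.68*a^2 - 2.84*a + 0.88
(2) = -d^3 - 12*sqrt(2)*d^2 + 2*d^2 - 72*d + 29*sqrt(2)*d/2 + 65
(3) = -1.72*v^5 + 1.52*v^4 + 4.95*v^3 + 2.46*v^2 + 2.53*v + 6.29
(4) = 5*k^3 + 32*k^2 + 32*k + 8
(5) = 7*u^2 - u + 6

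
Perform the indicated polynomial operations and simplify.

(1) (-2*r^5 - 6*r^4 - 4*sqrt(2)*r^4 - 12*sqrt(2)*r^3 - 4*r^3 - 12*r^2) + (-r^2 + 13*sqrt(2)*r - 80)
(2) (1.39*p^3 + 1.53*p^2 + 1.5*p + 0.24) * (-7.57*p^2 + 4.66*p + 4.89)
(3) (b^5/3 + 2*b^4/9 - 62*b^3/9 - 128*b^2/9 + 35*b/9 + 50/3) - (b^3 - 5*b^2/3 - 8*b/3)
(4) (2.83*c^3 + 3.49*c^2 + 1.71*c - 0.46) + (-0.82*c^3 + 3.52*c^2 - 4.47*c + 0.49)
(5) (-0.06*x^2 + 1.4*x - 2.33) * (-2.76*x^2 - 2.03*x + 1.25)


(1) = -2*r^5 - 6*r^4 - 4*sqrt(2)*r^4 - 12*sqrt(2)*r^3 - 4*r^3 - 13*r^2 + 13*sqrt(2)*r - 80
(2) = -10.5223*p^5 - 5.1047*p^4 + 2.5719*p^3 + 12.6549*p^2 + 8.4534*p + 1.1736
(3) = b^5/3 + 2*b^4/9 - 71*b^3/9 - 113*b^2/9 + 59*b/9 + 50/3
(4) = 2.01*c^3 + 7.01*c^2 - 2.76*c + 0.03
(5) = 0.1656*x^4 - 3.7422*x^3 + 3.5138*x^2 + 6.4799*x - 2.9125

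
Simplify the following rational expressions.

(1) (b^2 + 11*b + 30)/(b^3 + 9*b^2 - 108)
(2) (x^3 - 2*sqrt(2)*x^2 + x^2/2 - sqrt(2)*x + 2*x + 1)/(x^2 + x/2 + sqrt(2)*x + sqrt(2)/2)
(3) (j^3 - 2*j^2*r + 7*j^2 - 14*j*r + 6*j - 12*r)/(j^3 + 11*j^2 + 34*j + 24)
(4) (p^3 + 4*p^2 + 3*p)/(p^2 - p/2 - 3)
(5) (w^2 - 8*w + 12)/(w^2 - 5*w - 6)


(1) = (b + 5)/(b^2 + 3*b - 18)
(2) = (4*x^2 - 8*sqrt(2)*x + 8)/(4*x + 4*sqrt(2))
(3) = (j - 2*r)/(j + 4)
(4) = (2*p^3 + 8*p^2 + 6*p)/(2*p^2 - p - 6)
(5) = (w - 2)/(w + 1)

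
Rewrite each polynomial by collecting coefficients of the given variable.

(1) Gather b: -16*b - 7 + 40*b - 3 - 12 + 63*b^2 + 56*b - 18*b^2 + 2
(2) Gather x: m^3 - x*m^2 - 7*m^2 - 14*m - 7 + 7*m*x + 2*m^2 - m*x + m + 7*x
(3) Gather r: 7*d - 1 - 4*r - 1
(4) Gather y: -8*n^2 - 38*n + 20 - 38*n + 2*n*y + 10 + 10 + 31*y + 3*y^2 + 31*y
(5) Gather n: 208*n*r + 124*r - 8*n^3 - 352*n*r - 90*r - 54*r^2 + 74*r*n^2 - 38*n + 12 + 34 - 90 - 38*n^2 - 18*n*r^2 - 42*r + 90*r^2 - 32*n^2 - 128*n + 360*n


(1) = 45*b^2 + 80*b - 20
(2) = m^3 - 5*m^2 - 13*m + x*(-m^2 + 6*m + 7) - 7
(3) = 7*d - 4*r - 2
(4) = -8*n^2 - 76*n + 3*y^2 + y*(2*n + 62) + 40
(5) = -8*n^3 + n^2*(74*r - 70) + n*(-18*r^2 - 144*r + 194) + 36*r^2 - 8*r - 44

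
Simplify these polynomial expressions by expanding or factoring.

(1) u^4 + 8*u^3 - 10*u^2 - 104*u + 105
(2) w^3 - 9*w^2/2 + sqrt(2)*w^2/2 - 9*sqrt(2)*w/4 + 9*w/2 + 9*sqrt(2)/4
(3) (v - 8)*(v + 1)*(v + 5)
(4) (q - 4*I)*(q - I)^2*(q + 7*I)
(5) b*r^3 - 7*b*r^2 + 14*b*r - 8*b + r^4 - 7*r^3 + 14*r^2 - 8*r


(1) = (u - 3)*(u - 1)*(u + 5)*(u + 7)
(2) = (w - 3)*(w - 3/2)*(w + sqrt(2)/2)
(3) = v^3 - 2*v^2 - 43*v - 40
(4) = q^4 + I*q^3 + 33*q^2 - 59*I*q - 28
(5) = (b + r)*(r - 4)*(r - 2)*(r - 1)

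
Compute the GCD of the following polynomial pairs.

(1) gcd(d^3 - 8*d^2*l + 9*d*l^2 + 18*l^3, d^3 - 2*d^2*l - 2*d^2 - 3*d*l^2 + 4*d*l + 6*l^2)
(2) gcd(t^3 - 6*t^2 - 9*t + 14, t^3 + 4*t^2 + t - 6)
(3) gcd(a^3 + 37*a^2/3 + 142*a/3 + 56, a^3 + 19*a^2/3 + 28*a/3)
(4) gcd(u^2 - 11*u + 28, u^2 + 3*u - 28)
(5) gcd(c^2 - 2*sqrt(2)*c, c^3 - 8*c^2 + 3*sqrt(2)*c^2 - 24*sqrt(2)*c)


(1) = d^2 - 2*d*l - 3*l^2
(2) = t^2 + t - 2
(3) = gcd((a + 7/3)*(a + 4)*(a + 6), a*(a + 7/3)*(a + 4)) = a^2 + 19*a/3 + 28/3
(4) = gcd((u - 7)*(u - 4), (u - 4)*(u + 7)) = u - 4
(5) = gcd(c*(c - 2*sqrt(2)), c*(c - 8)*(c + 3*sqrt(2))) = c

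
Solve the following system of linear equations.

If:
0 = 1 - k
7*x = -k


Then:
k = 1
x = -1/7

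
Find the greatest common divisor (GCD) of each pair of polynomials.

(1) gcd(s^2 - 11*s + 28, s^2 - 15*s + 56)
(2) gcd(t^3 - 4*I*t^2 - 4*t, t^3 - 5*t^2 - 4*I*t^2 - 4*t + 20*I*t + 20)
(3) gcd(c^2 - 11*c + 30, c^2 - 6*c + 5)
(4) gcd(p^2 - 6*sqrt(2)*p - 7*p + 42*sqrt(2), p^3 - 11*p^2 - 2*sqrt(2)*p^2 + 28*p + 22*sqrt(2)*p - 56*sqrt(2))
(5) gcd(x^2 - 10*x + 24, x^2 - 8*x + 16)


(1) = gcd((s - 7)*(s - 4), (s - 8)*(s - 7)) = s - 7
(2) = t^2 - 4*I*t - 4
(3) = c - 5
(4) = gcd((p - 7)*(p - 6*sqrt(2)), (p - 7)*(p - 4)*(p - 2*sqrt(2))) = p - 7
(5) = gcd((x - 6)*(x - 4), (x - 4)^2) = x - 4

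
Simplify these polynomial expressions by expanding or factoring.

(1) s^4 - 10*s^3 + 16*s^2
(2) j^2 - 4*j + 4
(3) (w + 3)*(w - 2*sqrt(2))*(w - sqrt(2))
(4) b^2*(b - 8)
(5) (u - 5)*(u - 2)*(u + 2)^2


(1) = s^2*(s - 8)*(s - 2)
(2) = (j - 2)^2
(3) = w^3 - 3*sqrt(2)*w^2 + 3*w^2 - 9*sqrt(2)*w + 4*w + 12
(4) = b^3 - 8*b^2
(5) = u^4 - 3*u^3 - 14*u^2 + 12*u + 40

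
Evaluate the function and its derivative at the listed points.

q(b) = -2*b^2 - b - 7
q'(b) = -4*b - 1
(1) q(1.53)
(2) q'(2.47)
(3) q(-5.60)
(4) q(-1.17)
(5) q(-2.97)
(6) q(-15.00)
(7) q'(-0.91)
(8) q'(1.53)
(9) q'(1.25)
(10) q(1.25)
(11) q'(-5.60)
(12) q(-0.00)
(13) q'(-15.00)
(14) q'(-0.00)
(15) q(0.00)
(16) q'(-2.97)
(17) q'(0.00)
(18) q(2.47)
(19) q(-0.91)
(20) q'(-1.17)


(1) = -13.21
(2) = -10.88
(3) = -64.12
(4) = -8.57
(5) = -21.67
(6) = -442.00
(7) = 2.64
(8) = -7.12
(9) = -6.00
(10) = -11.38
(11) = 21.40
(12) = -7.00
(13) = 59.00
(14) = -1.00
(15) = -7.00
(16) = 10.88
(17) = -1.00
(18) = -21.67
(19) = -7.75
(20) = 3.68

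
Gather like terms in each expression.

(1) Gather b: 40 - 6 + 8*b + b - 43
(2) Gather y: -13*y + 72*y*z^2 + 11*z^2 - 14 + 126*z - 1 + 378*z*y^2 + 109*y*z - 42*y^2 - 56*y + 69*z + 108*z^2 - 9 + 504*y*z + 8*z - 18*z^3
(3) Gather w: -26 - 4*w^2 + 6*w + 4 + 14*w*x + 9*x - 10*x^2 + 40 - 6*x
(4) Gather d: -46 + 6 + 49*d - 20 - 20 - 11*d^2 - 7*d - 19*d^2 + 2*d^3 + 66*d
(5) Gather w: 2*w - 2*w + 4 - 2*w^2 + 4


(1) = 9*b - 9
(2) = y^2*(378*z - 42) + y*(72*z^2 + 613*z - 69) - 18*z^3 + 119*z^2 + 203*z - 24
(3) = -4*w^2 + w*(14*x + 6) - 10*x^2 + 3*x + 18
(4) = 2*d^3 - 30*d^2 + 108*d - 80
(5) = 8 - 2*w^2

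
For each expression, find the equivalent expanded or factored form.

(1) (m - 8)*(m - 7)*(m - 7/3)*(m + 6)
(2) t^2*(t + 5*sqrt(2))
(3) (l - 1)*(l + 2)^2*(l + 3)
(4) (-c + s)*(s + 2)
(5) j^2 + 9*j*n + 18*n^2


(1) = m^4 - 34*m^3/3 - 13*m^2 + 1246*m/3 - 784
(2) = t^3 + 5*sqrt(2)*t^2
(3) = l^4 + 6*l^3 + 9*l^2 - 4*l - 12
(4) = -c*s - 2*c + s^2 + 2*s
(5) = (j + 3*n)*(j + 6*n)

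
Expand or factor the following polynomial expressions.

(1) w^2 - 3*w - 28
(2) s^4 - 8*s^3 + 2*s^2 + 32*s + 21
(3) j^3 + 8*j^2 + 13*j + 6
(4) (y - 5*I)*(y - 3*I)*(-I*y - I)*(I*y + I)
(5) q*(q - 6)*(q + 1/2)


(1) = (w - 7)*(w + 4)
(2) = (s - 7)*(s - 3)*(s + 1)^2
(3) = (j + 1)^2*(j + 6)
(4) = y^4 + 2*y^3 - 8*I*y^3 - 14*y^2 - 16*I*y^2 - 30*y - 8*I*y - 15
(5) = q^3 - 11*q^2/2 - 3*q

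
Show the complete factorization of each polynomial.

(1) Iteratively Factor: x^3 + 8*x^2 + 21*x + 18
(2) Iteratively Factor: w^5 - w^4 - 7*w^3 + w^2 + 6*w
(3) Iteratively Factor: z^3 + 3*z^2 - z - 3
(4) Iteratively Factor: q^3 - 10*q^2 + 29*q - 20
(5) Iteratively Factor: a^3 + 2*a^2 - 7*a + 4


(1) = (x + 3)*(x^2 + 5*x + 6) = (x + 3)^2*(x + 2)
(2) = (w - 1)*(w^4 - 7*w^2 - 6*w) = (w - 1)*(w + 2)*(w^3 - 2*w^2 - 3*w) = (w - 3)*(w - 1)*(w + 2)*(w^2 + w) = (w - 3)*(w - 1)*(w + 1)*(w + 2)*(w)
(3) = (z + 3)*(z^2 - 1) = (z - 1)*(z + 3)*(z + 1)
(4) = (q - 1)*(q^2 - 9*q + 20) = (q - 4)*(q - 1)*(q - 5)
(5) = (a - 1)*(a^2 + 3*a - 4) = (a - 1)*(a + 4)*(a - 1)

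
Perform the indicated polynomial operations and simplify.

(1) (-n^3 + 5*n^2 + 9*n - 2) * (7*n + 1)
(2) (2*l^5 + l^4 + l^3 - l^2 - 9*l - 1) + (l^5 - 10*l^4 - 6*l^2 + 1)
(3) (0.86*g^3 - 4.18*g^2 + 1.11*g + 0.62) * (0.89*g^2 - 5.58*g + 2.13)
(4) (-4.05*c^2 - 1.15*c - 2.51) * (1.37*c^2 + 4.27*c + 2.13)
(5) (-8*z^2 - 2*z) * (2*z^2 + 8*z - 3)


(1) = -7*n^4 + 34*n^3 + 68*n^2 - 5*n - 2
(2) = 3*l^5 - 9*l^4 + l^3 - 7*l^2 - 9*l
(3) = 0.7654*g^5 - 8.519*g^4 + 26.1441*g^3 - 14.5454*g^2 - 1.0953*g + 1.3206
(4) = -5.5485*c^4 - 18.869*c^3 - 16.9757*c^2 - 13.1672*c - 5.3463
(5) = -16*z^4 - 68*z^3 + 8*z^2 + 6*z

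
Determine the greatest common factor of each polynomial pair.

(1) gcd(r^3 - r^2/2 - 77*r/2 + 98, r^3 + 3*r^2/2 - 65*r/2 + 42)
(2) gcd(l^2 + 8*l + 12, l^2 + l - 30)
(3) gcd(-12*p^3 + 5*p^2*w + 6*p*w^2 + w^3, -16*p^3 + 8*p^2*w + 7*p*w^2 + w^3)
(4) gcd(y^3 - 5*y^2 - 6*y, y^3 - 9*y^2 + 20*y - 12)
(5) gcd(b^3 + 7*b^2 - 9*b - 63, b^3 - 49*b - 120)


(1) = r^2 + 3*r - 28
(2) = l + 6
(3) = gcd((-p + w)*(3*p + w)*(4*p + w), (-p + w)*(4*p + w)^2) = 4*p^2 - 3*p*w - w^2
(4) = y - 6
(5) = gcd((b - 3)*(b + 3)*(b + 7), (b - 8)*(b + 3)*(b + 5)) = b + 3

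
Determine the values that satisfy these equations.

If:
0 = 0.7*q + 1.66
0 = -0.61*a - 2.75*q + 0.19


Then:
a = 11.00
q = -2.37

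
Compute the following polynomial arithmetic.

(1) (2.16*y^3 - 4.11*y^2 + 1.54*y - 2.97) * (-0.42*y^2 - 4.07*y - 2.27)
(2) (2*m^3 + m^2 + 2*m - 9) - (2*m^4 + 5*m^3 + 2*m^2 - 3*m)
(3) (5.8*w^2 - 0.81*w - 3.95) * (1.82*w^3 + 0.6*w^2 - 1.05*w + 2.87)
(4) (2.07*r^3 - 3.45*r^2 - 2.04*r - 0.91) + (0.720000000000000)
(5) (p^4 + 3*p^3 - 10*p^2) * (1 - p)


(1) = -0.9072*y^5 - 7.065*y^4 + 11.1777*y^3 + 4.3093*y^2 + 8.5921*y + 6.7419
(2) = -2*m^4 - 3*m^3 - m^2 + 5*m - 9
(3) = 10.556*w^5 + 2.0058*w^4 - 13.765*w^3 + 15.1265*w^2 + 1.8228*w - 11.3365
(4) = 2.07*r^3 - 3.45*r^2 - 2.04*r - 0.19
(5) = -p^5 - 2*p^4 + 13*p^3 - 10*p^2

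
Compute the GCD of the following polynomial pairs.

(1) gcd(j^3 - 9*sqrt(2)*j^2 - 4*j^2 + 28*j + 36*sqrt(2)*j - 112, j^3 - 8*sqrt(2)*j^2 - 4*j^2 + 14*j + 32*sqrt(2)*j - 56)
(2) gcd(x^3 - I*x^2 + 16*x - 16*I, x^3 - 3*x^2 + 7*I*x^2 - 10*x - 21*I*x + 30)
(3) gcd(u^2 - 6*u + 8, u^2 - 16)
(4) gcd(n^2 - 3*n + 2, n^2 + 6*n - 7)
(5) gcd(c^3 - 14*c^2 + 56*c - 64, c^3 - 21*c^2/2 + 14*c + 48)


(1) = gcd((j - 4)*(j - 7*sqrt(2))*(j - 2*sqrt(2)), (j - 4)*(j - 7*sqrt(2))*(j - sqrt(2))) = j^2 + j*(-7*sqrt(2) - 4) + 28*sqrt(2)
(2) = gcd((x - 4*I)*(x - I)*(x + 4*I), (x - 3)*(x + 2*I)*(x + 5*I)) = 1
(3) = gcd((u - 4)*(u - 2), (u - 4)*(u + 4)) = u - 4
(4) = n - 1
(5) = c^2 - 12*c + 32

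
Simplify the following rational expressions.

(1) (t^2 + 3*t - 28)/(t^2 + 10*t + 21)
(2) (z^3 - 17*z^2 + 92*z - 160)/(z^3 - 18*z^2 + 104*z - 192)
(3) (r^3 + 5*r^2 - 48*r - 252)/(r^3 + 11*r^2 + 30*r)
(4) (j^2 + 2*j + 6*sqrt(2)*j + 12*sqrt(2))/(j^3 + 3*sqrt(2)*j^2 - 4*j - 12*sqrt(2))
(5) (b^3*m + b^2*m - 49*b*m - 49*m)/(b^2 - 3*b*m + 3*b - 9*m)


(1) = (t - 4)/(t + 3)
(2) = (z - 5)/(z - 6)
(3) = (r^2 - r - 42)/(r^2 + 5*r)
(4) = (j + 6*sqrt(2))/(j^2 + j*(-2 + 3*sqrt(2)) - 6*sqrt(2))
(5) = (b^3*m + b^2*m - 49*b*m - 49*m)/(b^2 - 3*b*m + 3*b - 9*m)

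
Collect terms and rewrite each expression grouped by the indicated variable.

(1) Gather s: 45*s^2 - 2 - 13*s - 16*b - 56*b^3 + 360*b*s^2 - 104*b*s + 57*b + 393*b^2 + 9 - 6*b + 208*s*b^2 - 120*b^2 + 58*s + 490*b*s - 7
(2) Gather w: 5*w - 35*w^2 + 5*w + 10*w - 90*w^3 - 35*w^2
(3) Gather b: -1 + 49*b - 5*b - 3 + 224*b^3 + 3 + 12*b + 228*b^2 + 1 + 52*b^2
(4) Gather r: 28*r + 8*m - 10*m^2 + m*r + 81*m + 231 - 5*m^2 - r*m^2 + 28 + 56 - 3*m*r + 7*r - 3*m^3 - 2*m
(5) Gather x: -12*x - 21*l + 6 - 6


(1) = -56*b^3 + 273*b^2 + 35*b + s^2*(360*b + 45) + s*(208*b^2 + 386*b + 45)
(2) = -90*w^3 - 70*w^2 + 20*w
(3) = 224*b^3 + 280*b^2 + 56*b
(4) = -3*m^3 - 15*m^2 + 87*m + r*(-m^2 - 2*m + 35) + 315
(5) = -21*l - 12*x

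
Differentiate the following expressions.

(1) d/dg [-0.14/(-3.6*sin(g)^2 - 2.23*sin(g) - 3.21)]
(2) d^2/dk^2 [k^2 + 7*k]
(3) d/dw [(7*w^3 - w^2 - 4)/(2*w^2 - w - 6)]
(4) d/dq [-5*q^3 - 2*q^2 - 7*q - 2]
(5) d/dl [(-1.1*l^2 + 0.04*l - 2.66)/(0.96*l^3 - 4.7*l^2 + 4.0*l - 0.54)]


(1) = -(1.008*sin(g) + 0.3122)*cos(g)/(3.6*sin(g)^2 + 2.23*sin(g) + 3.21)^2
(2) = 2
(3) = (w*(2 - 21*w)*(-2*w^2 + w + 6) + (4*w - 1)*(-7*w^3 + w^2 + 4))/(-2*w^2 + w + 6)^2
(4) = -15*q^2 - 4*q - 7
(5) = (1.056*l^4 - 0.0768*l^3 + 3.4488*l^2 - 23.816*l + 10.6184)/(0.9216*l^6 - 9.024*l^5 + 29.77*l^4 - 38.6368*l^3 + 21.076*l^2 - 4.32*l + 0.2916)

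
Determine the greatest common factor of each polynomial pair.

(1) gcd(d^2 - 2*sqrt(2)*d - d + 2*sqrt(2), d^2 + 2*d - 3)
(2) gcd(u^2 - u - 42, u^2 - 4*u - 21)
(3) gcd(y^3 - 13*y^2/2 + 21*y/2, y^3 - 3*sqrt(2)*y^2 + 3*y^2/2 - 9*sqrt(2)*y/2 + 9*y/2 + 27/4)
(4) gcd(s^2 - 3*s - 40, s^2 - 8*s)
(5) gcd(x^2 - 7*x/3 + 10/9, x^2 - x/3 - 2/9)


(1) = d - 1
(2) = gcd((u - 7)*(u + 6), (u - 7)*(u + 3)) = u - 7
(3) = 1
(4) = s - 8
(5) = x - 2/3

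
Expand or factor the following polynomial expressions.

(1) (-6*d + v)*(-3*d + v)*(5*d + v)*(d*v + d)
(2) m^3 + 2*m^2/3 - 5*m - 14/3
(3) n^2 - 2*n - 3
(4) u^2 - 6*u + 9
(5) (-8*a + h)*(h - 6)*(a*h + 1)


(1) = 90*d^4*v + 90*d^4 - 27*d^3*v^2 - 27*d^3*v - 4*d^2*v^3 - 4*d^2*v^2 + d*v^4 + d*v^3
(2) = (m - 7/3)*(m + 1)*(m + 2)
(3) = (n - 3)*(n + 1)
(4) = (u - 3)^2
(5) = -8*a^2*h^2 + 48*a^2*h + a*h^3 - 6*a*h^2 - 8*a*h + 48*a + h^2 - 6*h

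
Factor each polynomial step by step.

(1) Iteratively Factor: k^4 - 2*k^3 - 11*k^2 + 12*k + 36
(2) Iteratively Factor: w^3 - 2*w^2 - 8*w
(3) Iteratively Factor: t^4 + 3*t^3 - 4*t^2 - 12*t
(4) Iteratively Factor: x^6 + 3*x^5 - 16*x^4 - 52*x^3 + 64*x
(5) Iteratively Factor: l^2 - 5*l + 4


(1) = (k - 3)*(k^3 + k^2 - 8*k - 12) = (k - 3)*(k + 2)*(k^2 - k - 6) = (k - 3)^2*(k + 2)*(k + 2)
(2) = (w + 2)*(w^2 - 4*w) = w*(w + 2)*(w - 4)
(3) = (t + 2)*(t^3 + t^2 - 6*t) = t*(t + 2)*(t^2 + t - 6) = t*(t - 2)*(t + 2)*(t + 3)
(4) = (x - 4)*(x^5 + 7*x^4 + 12*x^3 - 4*x^2 - 16*x) = (x - 4)*(x + 2)*(x^4 + 5*x^3 + 2*x^2 - 8*x) = (x - 4)*(x + 2)^2*(x^3 + 3*x^2 - 4*x) = (x - 4)*(x - 1)*(x + 2)^2*(x^2 + 4*x) = x*(x - 4)*(x - 1)*(x + 2)^2*(x + 4)
(5) = (l - 1)*(l - 4)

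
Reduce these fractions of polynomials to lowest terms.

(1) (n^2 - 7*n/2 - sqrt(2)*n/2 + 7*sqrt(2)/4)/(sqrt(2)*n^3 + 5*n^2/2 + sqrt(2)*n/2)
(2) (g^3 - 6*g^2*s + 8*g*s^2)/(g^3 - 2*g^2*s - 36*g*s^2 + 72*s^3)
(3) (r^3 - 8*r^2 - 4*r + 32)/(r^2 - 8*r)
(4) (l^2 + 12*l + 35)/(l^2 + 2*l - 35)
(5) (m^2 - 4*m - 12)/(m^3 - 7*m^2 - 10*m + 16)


(1) = (8*n^2 + n*(-28 - 4*sqrt(2)) + 14*sqrt(2))/(8*sqrt(2)*n^3 + 20*n^2 + 4*sqrt(2)*n)
(2) = (-g^2 + 4*g*s)/(-g^2 + 36*s^2)
(3) = (r^2 - 4)/r
(4) = (l + 5)/(l - 5)
(5) = (m - 6)/(m^2 - 9*m + 8)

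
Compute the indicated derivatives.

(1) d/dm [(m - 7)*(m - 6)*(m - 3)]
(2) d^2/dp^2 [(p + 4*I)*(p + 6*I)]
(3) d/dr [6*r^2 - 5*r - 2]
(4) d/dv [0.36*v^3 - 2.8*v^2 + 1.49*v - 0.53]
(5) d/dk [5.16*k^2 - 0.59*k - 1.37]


(1) = 3*m^2 - 32*m + 81
(2) = 2
(3) = 12*r - 5
(4) = 1.08*v^2 - 5.6*v + 1.49
(5) = 10.32*k - 0.59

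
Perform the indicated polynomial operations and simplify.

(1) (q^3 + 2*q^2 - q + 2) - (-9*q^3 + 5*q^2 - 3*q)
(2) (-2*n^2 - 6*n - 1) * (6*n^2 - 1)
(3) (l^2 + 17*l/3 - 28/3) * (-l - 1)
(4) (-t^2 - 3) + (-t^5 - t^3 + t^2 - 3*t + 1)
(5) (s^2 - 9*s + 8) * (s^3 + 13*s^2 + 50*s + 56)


(1) = 10*q^3 - 3*q^2 + 2*q + 2
(2) = -12*n^4 - 36*n^3 - 4*n^2 + 6*n + 1
(3) = -l^3 - 20*l^2/3 + 11*l/3 + 28/3
(4) = -t^5 - t^3 - 3*t - 2
(5) = s^5 + 4*s^4 - 59*s^3 - 290*s^2 - 104*s + 448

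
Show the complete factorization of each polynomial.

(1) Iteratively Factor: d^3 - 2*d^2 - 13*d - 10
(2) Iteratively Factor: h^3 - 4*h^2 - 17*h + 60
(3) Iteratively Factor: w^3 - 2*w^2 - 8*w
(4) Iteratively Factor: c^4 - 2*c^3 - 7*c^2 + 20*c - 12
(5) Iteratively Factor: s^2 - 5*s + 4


(1) = (d + 2)*(d^2 - 4*d - 5) = (d + 1)*(d + 2)*(d - 5)
(2) = (h - 3)*(h^2 - h - 20) = (h - 5)*(h - 3)*(h + 4)
(3) = (w + 2)*(w^2 - 4*w) = (w - 4)*(w + 2)*(w)
(4) = (c - 2)*(c^3 - 7*c + 6) = (c - 2)^2*(c^2 + 2*c - 3) = (c - 2)^2*(c - 1)*(c + 3)
(5) = (s - 1)*(s - 4)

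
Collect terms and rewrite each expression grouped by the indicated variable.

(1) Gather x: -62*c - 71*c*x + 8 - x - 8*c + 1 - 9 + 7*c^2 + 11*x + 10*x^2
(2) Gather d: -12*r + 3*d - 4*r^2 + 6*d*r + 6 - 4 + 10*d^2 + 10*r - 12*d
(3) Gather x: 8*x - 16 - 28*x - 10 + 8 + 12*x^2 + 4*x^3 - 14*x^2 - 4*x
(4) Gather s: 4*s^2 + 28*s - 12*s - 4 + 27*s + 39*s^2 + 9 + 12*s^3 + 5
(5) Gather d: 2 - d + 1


(1) = 7*c^2 - 70*c + 10*x^2 + x*(10 - 71*c)
(2) = 10*d^2 + d*(6*r - 9) - 4*r^2 - 2*r + 2
(3) = 4*x^3 - 2*x^2 - 24*x - 18
(4) = 12*s^3 + 43*s^2 + 43*s + 10
(5) = 3 - d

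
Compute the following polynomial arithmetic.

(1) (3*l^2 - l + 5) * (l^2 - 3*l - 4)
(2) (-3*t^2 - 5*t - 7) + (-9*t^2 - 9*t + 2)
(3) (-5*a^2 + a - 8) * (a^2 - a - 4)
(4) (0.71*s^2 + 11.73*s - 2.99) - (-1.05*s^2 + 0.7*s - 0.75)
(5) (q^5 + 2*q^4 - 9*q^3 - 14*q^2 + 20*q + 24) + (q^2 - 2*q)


(1) = 3*l^4 - 10*l^3 - 4*l^2 - 11*l - 20
(2) = -12*t^2 - 14*t - 5
(3) = -5*a^4 + 6*a^3 + 11*a^2 + 4*a + 32
(4) = 1.76*s^2 + 11.03*s - 2.24
(5) = q^5 + 2*q^4 - 9*q^3 - 13*q^2 + 18*q + 24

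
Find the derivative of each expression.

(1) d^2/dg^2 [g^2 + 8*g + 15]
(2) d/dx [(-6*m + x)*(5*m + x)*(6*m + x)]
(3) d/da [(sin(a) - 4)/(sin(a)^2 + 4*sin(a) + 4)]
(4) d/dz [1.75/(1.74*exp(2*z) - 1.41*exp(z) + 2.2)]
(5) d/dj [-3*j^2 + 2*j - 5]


(1) = 2
(2) = -36*m^2 + 10*m*x + 3*x^2
(3) = (10 - sin(a))*cos(a)/(sin(a) + 2)^3
(4) = (2.4675 - 6.09*exp(z))*exp(z)/(1.74*exp(2*z) - 1.41*exp(z) + 2.2)^2
(5) = 2 - 6*j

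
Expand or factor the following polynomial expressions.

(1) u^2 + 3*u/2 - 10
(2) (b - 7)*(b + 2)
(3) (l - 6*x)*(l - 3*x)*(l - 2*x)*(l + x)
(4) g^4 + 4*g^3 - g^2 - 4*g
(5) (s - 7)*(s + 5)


(1) = (u - 5/2)*(u + 4)
(2) = b^2 - 5*b - 14
(3) = l^4 - 10*l^3*x + 25*l^2*x^2 - 36*x^4
(4) = g*(g - 1)*(g + 1)*(g + 4)
(5) = s^2 - 2*s - 35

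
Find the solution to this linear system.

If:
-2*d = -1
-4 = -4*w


Then:
d = 1/2
w = 1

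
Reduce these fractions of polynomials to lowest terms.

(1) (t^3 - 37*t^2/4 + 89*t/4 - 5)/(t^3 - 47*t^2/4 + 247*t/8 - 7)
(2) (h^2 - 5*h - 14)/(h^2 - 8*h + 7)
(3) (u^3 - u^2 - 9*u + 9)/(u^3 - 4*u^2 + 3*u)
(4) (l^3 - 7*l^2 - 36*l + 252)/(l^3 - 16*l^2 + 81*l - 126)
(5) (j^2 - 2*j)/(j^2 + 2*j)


(1) = (2*t^2 - 18*t + 40)/(2*t^2 - 23*t + 56)
(2) = (h + 2)/(h - 1)
(3) = (u + 3)/u
(4) = (l + 6)/(l - 3)
(5) = (j - 2)/(j + 2)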